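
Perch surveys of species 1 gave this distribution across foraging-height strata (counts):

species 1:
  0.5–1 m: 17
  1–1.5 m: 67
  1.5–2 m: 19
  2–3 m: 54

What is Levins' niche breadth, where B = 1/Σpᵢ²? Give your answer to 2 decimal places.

3.06

Proportions for species 1 (n=157): 17/157=0.1083, 67/157=0.4268, 19/157=0.1210, 54/157=0.3439
Σpᵢ² = 0.1083² + 0.4268² + 0.1210² + 0.3439² = 0.011729 + 0.182158 + 0.014641 + 0.118267 = 0.326795
B = 1 / 0.326795 = 3.0600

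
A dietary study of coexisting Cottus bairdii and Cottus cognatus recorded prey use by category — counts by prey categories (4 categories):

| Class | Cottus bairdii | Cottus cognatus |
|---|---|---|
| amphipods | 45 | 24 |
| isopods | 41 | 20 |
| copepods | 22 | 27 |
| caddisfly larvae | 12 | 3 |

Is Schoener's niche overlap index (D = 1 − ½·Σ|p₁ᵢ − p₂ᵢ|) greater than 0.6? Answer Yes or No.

Yes

Proportions for Cottus bairdii (n=120): 45/120=0.3750, 41/120=0.3417, 22/120=0.1833, 12/120=0.1000
Proportions for Cottus cognatus (n=74): 24/74=0.3243, 20/74=0.2703, 27/74=0.3649, 3/74=0.0405
Σ|p₁ᵢ − p₂ᵢ| = 0.0507 + 0.0714 + 0.1816 + 0.0595 = 0.3632
D = 1 − ½ × 0.3632 = 1 − 0.18160 = 0.81840
D = 0.81840 > 0.6 → Yes.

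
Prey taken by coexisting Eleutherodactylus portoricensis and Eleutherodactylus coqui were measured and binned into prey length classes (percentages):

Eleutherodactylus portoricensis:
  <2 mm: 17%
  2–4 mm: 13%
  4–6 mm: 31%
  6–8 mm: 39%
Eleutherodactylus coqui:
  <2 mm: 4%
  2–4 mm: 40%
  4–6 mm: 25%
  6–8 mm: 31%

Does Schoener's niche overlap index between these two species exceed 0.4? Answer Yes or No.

Convert percentages to proportions (divide by 100).
Σ|p₁ᵢ − p₂ᵢ| = 0.13 + 0.27 + 0.06 + 0.08 = 0.54
D = 1 − ½ × 0.54 = 1 − 0.270 = 0.7300
D = 0.7300 > 0.4 → Yes.

Yes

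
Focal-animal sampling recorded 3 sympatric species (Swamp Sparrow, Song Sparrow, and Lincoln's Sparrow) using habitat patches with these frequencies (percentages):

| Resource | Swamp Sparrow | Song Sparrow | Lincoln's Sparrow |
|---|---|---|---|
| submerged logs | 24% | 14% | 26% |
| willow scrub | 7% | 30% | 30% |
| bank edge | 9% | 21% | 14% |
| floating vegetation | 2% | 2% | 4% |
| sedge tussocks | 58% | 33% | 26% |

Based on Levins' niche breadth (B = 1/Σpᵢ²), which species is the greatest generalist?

Lincoln's Sparrow

Convert percentages to proportions (divide by 100).
Σp_Swamᵢ² = 0.24² + 0.07² + 0.09² + 0.02² + 0.58² = 0.0576 + 0.0049 + 0.0081 + 0.0004 + 0.3364 = 0.4074
B_Swam = 1 / 0.4074 = 2.4546
Σp_Songᵢ² = 0.14² + 0.30² + 0.21² + 0.02² + 0.33² = 0.0196 + 0.0900 + 0.0441 + 0.0004 + 0.1089 = 0.2630
B_Song = 1 / 0.2630 = 3.8023
Σp_Lincᵢ² = 0.26² + 0.30² + 0.14² + 0.04² + 0.26² = 0.0676 + 0.0900 + 0.0196 + 0.0016 + 0.0676 = 0.2464
B_Linc = 1 / 0.2464 = 4.0584
Highest B → broadest niche (most generalist): Lincoln's Sparrow (B = 4.06).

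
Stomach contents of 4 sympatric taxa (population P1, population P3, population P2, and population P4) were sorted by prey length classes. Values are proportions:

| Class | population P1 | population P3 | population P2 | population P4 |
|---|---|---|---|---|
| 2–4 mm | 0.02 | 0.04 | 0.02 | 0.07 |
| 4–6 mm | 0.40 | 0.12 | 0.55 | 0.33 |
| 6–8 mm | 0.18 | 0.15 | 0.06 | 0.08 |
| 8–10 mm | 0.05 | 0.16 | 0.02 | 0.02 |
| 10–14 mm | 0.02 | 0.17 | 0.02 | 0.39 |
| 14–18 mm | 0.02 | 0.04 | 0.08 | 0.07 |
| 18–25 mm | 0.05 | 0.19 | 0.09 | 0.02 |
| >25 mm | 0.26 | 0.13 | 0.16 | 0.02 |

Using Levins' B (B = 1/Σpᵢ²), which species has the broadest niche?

Σp_P1ᵢ² = 0.02² + 0.40² + 0.18² + 0.05² + 0.02² + 0.02² + 0.05² + 0.26² = 0.0004 + 0.1600 + 0.0324 + 0.0025 + 0.0004 + 0.0004 + 0.0025 + 0.0676 = 0.2662
B_P1 = 1 / 0.2662 = 3.7566
Σp_P3ᵢ² = 0.04² + 0.12² + 0.15² + 0.16² + 0.17² + 0.04² + 0.19² + 0.13² = 0.0016 + 0.0144 + 0.0225 + 0.0256 + 0.0289 + 0.0016 + 0.0361 + 0.0169 = 0.1476
B_P3 = 1 / 0.1476 = 6.7751
Σp_P2ᵢ² = 0.02² + 0.55² + 0.06² + 0.02² + 0.02² + 0.08² + 0.09² + 0.16² = 0.0004 + 0.3025 + 0.0036 + 0.0004 + 0.0004 + 0.0064 + 0.0081 + 0.0256 = 0.3474
B_P2 = 1 / 0.3474 = 2.8785
Σp_P4ᵢ² = 0.07² + 0.33² + 0.08² + 0.02² + 0.39² + 0.07² + 0.02² + 0.02² = 0.0049 + 0.1089 + 0.0064 + 0.0004 + 0.1521 + 0.0049 + 0.0004 + 0.0004 = 0.2784
B_P4 = 1 / 0.2784 = 3.5920
Highest B → broadest niche (most generalist): population P3 (B = 6.78).

population P3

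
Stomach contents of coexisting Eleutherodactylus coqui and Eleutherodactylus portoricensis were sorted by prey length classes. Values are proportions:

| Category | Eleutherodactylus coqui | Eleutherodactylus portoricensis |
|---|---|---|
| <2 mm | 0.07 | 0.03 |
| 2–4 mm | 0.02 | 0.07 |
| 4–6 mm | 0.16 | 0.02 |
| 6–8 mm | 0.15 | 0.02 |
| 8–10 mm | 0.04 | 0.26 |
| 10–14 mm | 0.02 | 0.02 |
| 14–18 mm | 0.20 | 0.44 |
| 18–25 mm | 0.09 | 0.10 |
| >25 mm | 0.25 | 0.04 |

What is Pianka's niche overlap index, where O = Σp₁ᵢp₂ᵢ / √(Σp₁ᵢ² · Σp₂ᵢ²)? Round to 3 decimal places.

Σ p₁ᵢp₂ᵢ = 0.0021 + 0.0014 + 0.0032 + 0.0030 + 0.0104 + 0.0004 + 0.0880 + 0.0090 + 0.0100 = 0.1275
Σp_1ᵢ² = 0.07² + 0.02² + 0.16² + 0.15² + 0.04² + 0.02² + 0.20² + 0.09² + 0.25² = 0.0049 + 0.0004 + 0.0256 + 0.0225 + 0.0016 + 0.0004 + 0.0400 + 0.0081 + 0.0625 = 0.1660
Σp_2ᵢ² = 0.03² + 0.07² + 0.02² + 0.02² + 0.26² + 0.02² + 0.44² + 0.10² + 0.04² = 0.0009 + 0.0049 + 0.0004 + 0.0004 + 0.0676 + 0.0004 + 0.1936 + 0.0100 + 0.0016 = 0.2798
O = 0.1275 / √(0.1660 × 0.2798) = 0.1275 / 0.215515 = 0.59161

0.592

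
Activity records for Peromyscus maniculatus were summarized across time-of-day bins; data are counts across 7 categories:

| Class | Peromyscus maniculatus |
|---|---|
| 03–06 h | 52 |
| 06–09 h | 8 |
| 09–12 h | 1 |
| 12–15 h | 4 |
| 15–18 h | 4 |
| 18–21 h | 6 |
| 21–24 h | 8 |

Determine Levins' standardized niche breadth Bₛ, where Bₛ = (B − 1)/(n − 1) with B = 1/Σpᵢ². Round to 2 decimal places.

0.23

Proportions for Peromyscus maniculatus (n=83): 52/83=0.6265, 8/83=0.0964, 1/83=0.0120, 4/83=0.0482, 4/83=0.0482, 6/83=0.0723, 8/83=0.0964
Σpᵢ² = 0.6265² + 0.0964² + 0.0120² + 0.0482² + 0.0482² + 0.0723² + 0.0964² = 0.392502 + 0.009293 + 0.000144 + 0.002323 + 0.002323 + 0.005227 + 0.009293 = 0.421105
B = 1 / 0.421105 = 2.3747
Bₛ = (B − 1)/(n − 1) = (2.3747 − 1)/(7 − 1) = 1.3747/6 = 0.2291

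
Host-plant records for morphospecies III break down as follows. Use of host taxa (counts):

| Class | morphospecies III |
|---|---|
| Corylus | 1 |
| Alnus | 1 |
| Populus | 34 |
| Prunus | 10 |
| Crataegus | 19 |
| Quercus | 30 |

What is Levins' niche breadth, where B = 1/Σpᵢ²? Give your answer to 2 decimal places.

3.58

Proportions for morphospecies III (n=95): 1/95=0.0105, 1/95=0.0105, 34/95=0.3579, 10/95=0.1053, 19/95=0.2000, 30/95=0.3158
Σpᵢ² = 0.0105² + 0.0105² + 0.3579² + 0.1053² + 0.2000² + 0.3158² = 0.000110 + 0.000110 + 0.128092 + 0.011088 + 0.040000 + 0.099730 = 0.279130
B = 1 / 0.279130 = 3.5826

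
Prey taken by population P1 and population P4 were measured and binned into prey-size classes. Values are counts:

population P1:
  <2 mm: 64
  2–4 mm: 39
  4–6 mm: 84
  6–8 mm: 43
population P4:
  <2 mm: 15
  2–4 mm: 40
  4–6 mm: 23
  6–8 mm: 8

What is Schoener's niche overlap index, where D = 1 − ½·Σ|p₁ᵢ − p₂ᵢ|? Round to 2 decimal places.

0.70

Proportions for population P1 (n=230): 64/230=0.2783, 39/230=0.1696, 84/230=0.3652, 43/230=0.1870
Proportions for population P4 (n=86): 15/86=0.1744, 40/86=0.4651, 23/86=0.2674, 8/86=0.0930
Σ|p₁ᵢ − p₂ᵢ| = 0.1039 + 0.2955 + 0.0978 + 0.0940 = 0.5912
D = 1 − ½ × 0.5912 = 1 − 0.29560 = 0.70440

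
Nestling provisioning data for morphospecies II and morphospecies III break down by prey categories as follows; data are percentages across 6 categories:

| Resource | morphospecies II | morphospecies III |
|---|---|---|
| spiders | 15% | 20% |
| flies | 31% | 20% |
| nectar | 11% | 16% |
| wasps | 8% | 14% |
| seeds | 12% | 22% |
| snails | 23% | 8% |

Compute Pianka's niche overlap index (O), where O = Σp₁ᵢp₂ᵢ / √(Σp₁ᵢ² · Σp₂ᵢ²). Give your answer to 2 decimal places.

Convert percentages to proportions (divide by 100).
Σ p₁ᵢp₂ᵢ = 0.0300 + 0.0620 + 0.0176 + 0.0112 + 0.0264 + 0.0184 = 0.1656
Σp_1ᵢ² = 0.15² + 0.31² + 0.11² + 0.08² + 0.12² + 0.23² = 0.0225 + 0.0961 + 0.0121 + 0.0064 + 0.0144 + 0.0529 = 0.2044
Σp_2ᵢ² = 0.20² + 0.20² + 0.16² + 0.14² + 0.22² + 0.08² = 0.0400 + 0.0400 + 0.0256 + 0.0196 + 0.0484 + 0.0064 = 0.1800
O = 0.1656 / √(0.2044 × 0.1800) = 0.1656 / 0.19181 = 0.8634

0.86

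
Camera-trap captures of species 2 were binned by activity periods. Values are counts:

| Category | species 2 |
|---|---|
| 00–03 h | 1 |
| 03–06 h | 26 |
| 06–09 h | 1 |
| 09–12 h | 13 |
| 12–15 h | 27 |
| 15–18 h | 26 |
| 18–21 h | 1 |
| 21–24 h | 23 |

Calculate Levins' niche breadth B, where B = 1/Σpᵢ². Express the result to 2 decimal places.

Proportions for species 2 (n=118): 1/118=0.0085, 26/118=0.2203, 1/118=0.0085, 13/118=0.1102, 27/118=0.2288, 26/118=0.2203, 1/118=0.0085, 23/118=0.1949
Σpᵢ² = 0.0085² + 0.2203² + 0.0085² + 0.1102² + 0.2288² + 0.2203² + 0.0085² + 0.1949² = 0.000072 + 0.048532 + 0.000072 + 0.012144 + 0.052349 + 0.048532 + 0.000072 + 0.037986 = 0.199759
B = 1 / 0.199759 = 5.0060

5.01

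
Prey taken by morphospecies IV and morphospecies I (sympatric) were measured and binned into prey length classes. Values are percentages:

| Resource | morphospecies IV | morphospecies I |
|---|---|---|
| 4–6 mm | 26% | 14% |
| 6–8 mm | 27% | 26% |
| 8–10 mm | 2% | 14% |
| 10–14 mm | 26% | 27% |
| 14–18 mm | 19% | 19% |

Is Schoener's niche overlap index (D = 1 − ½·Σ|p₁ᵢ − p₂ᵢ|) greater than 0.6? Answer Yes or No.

Convert percentages to proportions (divide by 100).
Σ|p₁ᵢ − p₂ᵢ| = 0.12 + 0.01 + 0.12 + 0.01 + 0.00 = 0.26
D = 1 − ½ × 0.26 = 1 − 0.130 = 0.8700
D = 0.8700 > 0.6 → Yes.

Yes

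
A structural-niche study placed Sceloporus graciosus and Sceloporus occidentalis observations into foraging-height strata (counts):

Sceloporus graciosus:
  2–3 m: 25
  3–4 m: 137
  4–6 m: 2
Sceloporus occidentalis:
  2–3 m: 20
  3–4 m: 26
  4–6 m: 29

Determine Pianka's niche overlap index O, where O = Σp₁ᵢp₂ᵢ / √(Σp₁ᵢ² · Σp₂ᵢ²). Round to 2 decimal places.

Proportions for Sceloporus graciosus (n=164): 25/164=0.1524, 137/164=0.8354, 2/164=0.0122
Proportions for Sceloporus occidentalis (n=75): 20/75=0.2667, 26/75=0.3467, 29/75=0.3867
Σ p₁ᵢp₂ᵢ = 0.040645 + 0.289633 + 0.004718 = 0.334996
Σp_1ᵢ² = 0.1524² + 0.8354² + 0.0122² = 0.023226 + 0.697893 + 0.000149 = 0.721268
Σp_2ᵢ² = 0.2667² + 0.3467² + 0.3867² = 0.071129 + 0.120201 + 0.149537 = 0.340867
O = 0.334996 / √(0.721268 × 0.340867) = 0.334996 / 0.4958391 = 0.6756

0.68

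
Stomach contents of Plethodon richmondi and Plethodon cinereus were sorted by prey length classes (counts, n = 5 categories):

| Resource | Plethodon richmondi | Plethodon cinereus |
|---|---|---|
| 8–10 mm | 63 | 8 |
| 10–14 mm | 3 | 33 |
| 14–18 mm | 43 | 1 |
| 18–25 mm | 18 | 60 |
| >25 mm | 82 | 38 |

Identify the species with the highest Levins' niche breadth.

Proportions for Plethodon richmondi (n=209): 63/209=0.3014, 3/209=0.0144, 43/209=0.2057, 18/209=0.0861, 82/209=0.3923
Proportions for Plethodon cinereus (n=140): 8/140=0.0571, 33/140=0.2357, 1/140=0.0071, 60/140=0.4286, 38/140=0.2714
Σp_richᵢ² = 0.3014² + 0.0144² + 0.2057² + 0.0861² + 0.3923² = 0.090842 + 0.000207 + 0.042312 + 0.007413 + 0.153899 = 0.294673
B_rich = 1 / 0.294673 = 3.3936
Σp_cineᵢ² = 0.0571² + 0.2357² + 0.0071² + 0.4286² + 0.2714² = 0.003260 + 0.055554 + 0.000050 + 0.183698 + 0.073658 = 0.316220
B_cine = 1 / 0.316220 = 3.1624
Highest B → broadest niche (most generalist): Plethodon richmondi (B = 3.39).

Plethodon richmondi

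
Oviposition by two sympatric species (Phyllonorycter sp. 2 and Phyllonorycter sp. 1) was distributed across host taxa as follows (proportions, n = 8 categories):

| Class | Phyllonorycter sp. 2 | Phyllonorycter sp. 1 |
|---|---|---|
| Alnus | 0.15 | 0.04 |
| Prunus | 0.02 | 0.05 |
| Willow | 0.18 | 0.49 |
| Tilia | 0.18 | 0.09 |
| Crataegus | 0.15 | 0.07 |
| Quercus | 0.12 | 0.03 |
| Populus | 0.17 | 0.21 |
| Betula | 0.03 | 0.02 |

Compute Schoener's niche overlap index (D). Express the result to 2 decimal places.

0.62

Σ|p₁ᵢ − p₂ᵢ| = 0.11 + 0.03 + 0.31 + 0.09 + 0.08 + 0.09 + 0.04 + 0.01 = 0.76
D = 1 − ½ × 0.76 = 1 − 0.380 = 0.6200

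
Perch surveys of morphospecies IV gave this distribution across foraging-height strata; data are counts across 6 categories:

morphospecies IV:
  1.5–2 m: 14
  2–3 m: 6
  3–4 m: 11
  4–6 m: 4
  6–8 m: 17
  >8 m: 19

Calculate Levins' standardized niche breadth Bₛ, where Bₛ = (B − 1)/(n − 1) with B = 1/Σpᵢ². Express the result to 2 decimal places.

Proportions for morphospecies IV (n=71): 14/71=0.1972, 6/71=0.0845, 11/71=0.1549, 4/71=0.0563, 17/71=0.2394, 19/71=0.2676
Σpᵢ² = 0.1972² + 0.0845² + 0.1549² + 0.0563² + 0.2394² + 0.2676² = 0.038888 + 0.007140 + 0.023994 + 0.003170 + 0.057312 + 0.071610 = 0.202114
B = 1 / 0.202114 = 4.9477
Bₛ = (B − 1)/(n − 1) = (4.9477 − 1)/(6 − 1) = 3.9477/5 = 0.7895

0.79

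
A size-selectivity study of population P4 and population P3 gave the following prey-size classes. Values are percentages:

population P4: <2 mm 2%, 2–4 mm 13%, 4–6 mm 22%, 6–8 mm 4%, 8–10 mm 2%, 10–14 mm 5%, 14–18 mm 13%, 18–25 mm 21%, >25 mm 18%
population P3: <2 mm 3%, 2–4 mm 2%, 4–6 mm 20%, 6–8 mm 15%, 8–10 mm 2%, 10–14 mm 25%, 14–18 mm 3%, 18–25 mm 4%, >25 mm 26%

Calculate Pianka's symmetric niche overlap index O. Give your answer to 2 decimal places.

0.70

Convert percentages to proportions (divide by 100).
Σ p₁ᵢp₂ᵢ = 0.0006 + 0.0026 + 0.0440 + 0.0060 + 0.0004 + 0.0125 + 0.0039 + 0.0084 + 0.0468 = 0.1252
Σp_1ᵢ² = 0.02² + 0.13² + 0.22² + 0.04² + 0.02² + 0.05² + 0.13² + 0.21² + 0.18² = 0.0004 + 0.0169 + 0.0484 + 0.0016 + 0.0004 + 0.0025 + 0.0169 + 0.0441 + 0.0324 = 0.1636
Σp_2ᵢ² = 0.03² + 0.02² + 0.20² + 0.15² + 0.02² + 0.25² + 0.03² + 0.04² + 0.26² = 0.0009 + 0.0004 + 0.0400 + 0.0225 + 0.0004 + 0.0625 + 0.0009 + 0.0016 + 0.0676 = 0.1968
O = 0.1252 / √(0.1636 × 0.1968) = 0.1252 / 0.17943 = 0.6978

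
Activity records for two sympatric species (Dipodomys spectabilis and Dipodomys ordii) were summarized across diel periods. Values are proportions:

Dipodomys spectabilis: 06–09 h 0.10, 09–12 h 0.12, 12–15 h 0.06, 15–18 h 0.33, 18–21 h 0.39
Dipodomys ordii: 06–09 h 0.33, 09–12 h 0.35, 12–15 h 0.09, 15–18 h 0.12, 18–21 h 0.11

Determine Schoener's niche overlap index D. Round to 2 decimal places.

0.51

Σ|p₁ᵢ − p₂ᵢ| = 0.23 + 0.23 + 0.03 + 0.21 + 0.28 = 0.98
D = 1 − ½ × 0.98 = 1 − 0.490 = 0.5100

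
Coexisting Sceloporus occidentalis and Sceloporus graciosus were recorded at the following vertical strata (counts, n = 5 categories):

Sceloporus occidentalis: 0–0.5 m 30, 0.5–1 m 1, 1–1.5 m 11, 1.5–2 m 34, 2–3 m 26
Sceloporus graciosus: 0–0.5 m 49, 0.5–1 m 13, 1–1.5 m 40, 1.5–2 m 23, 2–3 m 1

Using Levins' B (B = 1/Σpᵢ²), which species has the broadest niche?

Proportions for Sceloporus occidentalis (n=102): 30/102=0.2941, 1/102=0.0098, 11/102=0.1078, 34/102=0.3333, 26/102=0.2549
Proportions for Sceloporus graciosus (n=126): 49/126=0.3889, 13/126=0.1032, 40/126=0.3175, 23/126=0.1825, 1/126=0.0079
Σp_occiᵢ² = 0.2941² + 0.0098² + 0.1078² + 0.3333² + 0.2549² = 0.086495 + 0.000096 + 0.011621 + 0.111089 + 0.064974 = 0.274275
B_occi = 1 / 0.274275 = 3.6460
Σp_gracᵢ² = 0.3889² + 0.1032² + 0.3175² + 0.1825² + 0.0079² = 0.151243 + 0.010650 + 0.100806 + 0.033306 + 0.000062 = 0.296067
B_grac = 1 / 0.296067 = 3.3776
Highest B → broadest niche (most generalist): Sceloporus occidentalis (B = 3.65).

Sceloporus occidentalis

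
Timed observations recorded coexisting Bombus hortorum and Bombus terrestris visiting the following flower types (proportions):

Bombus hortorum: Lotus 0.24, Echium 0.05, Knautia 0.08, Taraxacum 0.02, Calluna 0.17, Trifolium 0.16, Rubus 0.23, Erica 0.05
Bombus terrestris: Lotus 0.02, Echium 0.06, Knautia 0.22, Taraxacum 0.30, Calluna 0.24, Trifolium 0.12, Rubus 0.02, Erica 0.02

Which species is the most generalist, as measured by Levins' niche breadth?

Bombus hortorum

Σp_hortᵢ² = 0.24² + 0.05² + 0.08² + 0.02² + 0.17² + 0.16² + 0.23² + 0.05² = 0.0576 + 0.0025 + 0.0064 + 0.0004 + 0.0289 + 0.0256 + 0.0529 + 0.0025 = 0.1768
B_hort = 1 / 0.1768 = 5.6561
Σp_terrᵢ² = 0.02² + 0.06² + 0.22² + 0.30² + 0.24² + 0.12² + 0.02² + 0.02² = 0.0004 + 0.0036 + 0.0484 + 0.0900 + 0.0576 + 0.0144 + 0.0004 + 0.0004 = 0.2152
B_terr = 1 / 0.2152 = 4.6468
Highest B → broadest niche (most generalist): Bombus hortorum (B = 5.66).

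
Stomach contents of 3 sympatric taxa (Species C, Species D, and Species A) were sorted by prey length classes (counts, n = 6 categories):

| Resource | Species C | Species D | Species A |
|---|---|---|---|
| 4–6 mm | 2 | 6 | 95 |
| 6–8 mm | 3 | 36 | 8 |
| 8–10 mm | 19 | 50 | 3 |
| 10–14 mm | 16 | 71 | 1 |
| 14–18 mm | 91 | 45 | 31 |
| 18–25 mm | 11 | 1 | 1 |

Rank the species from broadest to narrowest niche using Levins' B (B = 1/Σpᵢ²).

Proportions for Species C (n=142): 2/142=0.0141, 3/142=0.0211, 19/142=0.1338, 16/142=0.1127, 91/142=0.6408, 11/142=0.0775
Proportions for Species D (n=209): 6/209=0.0287, 36/209=0.1722, 50/209=0.2392, 71/209=0.3397, 45/209=0.2153, 1/209=0.0048
Proportions for Species A (n=139): 95/139=0.6835, 8/139=0.0576, 3/139=0.0216, 1/139=0.0072, 31/139=0.2230, 1/139=0.0072
Σp_Cᵢ² = 0.0141² + 0.0211² + 0.1338² + 0.1127² + 0.6408² + 0.0775² = 0.000199 + 0.000445 + 0.017902 + 0.012701 + 0.410625 + 0.006006 = 0.447878
B_C = 1 / 0.447878 = 2.2328
Σp_Dᵢ² = 0.0287² + 0.1722² + 0.2392² + 0.3397² + 0.2153² + 0.0048² = 0.000824 + 0.029653 + 0.057217 + 0.115396 + 0.046354 + 0.000023 = 0.249467
B_D = 1 / 0.249467 = 4.0085
Σp_Aᵢ² = 0.6835² + 0.0576² + 0.0216² + 0.0072² + 0.2230² + 0.0072² = 0.467172 + 0.003318 + 0.000467 + 0.000052 + 0.049729 + 0.000052 = 0.520790
B_A = 1 / 0.520790 = 1.9202
Ranking by B (broadest → narrowest): Species D (4.01) > Species C (2.23) > Species A (1.92)

Species D > Species C > Species A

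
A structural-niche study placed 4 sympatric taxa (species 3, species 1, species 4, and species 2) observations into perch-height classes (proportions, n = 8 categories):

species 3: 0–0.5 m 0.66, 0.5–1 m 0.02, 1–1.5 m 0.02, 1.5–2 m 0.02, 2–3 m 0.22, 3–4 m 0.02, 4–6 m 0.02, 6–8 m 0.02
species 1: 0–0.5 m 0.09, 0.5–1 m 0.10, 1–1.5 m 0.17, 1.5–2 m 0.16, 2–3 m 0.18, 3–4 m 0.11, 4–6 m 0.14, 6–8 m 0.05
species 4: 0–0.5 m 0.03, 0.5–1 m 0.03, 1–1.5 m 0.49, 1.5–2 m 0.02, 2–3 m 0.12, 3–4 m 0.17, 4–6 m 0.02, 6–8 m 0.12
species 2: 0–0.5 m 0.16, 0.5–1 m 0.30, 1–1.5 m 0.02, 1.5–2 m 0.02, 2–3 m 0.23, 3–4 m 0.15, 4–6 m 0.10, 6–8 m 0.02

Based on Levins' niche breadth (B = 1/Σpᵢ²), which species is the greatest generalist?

species 1

Σp_3ᵢ² = 0.66² + 0.02² + 0.02² + 0.02² + 0.22² + 0.02² + 0.02² + 0.02² = 0.4356 + 0.0004 + 0.0004 + 0.0004 + 0.0484 + 0.0004 + 0.0004 + 0.0004 = 0.4864
B_3 = 1 / 0.4864 = 2.0559
Σp_1ᵢ² = 0.09² + 0.10² + 0.17² + 0.16² + 0.18² + 0.11² + 0.14² + 0.05² = 0.0081 + 0.0100 + 0.0289 + 0.0256 + 0.0324 + 0.0121 + 0.0196 + 0.0025 = 0.1392
B_1 = 1 / 0.1392 = 7.1839
Σp_4ᵢ² = 0.03² + 0.03² + 0.49² + 0.02² + 0.12² + 0.17² + 0.02² + 0.12² = 0.0009 + 0.0009 + 0.2401 + 0.0004 + 0.0144 + 0.0289 + 0.0004 + 0.0144 = 0.3004
B_4 = 1 / 0.3004 = 3.3289
Σp_2ᵢ² = 0.16² + 0.30² + 0.02² + 0.02² + 0.23² + 0.15² + 0.10² + 0.02² = 0.0256 + 0.0900 + 0.0004 + 0.0004 + 0.0529 + 0.0225 + 0.0100 + 0.0004 = 0.2022
B_2 = 1 / 0.2022 = 4.9456
Highest B → broadest niche (most generalist): species 1 (B = 7.18).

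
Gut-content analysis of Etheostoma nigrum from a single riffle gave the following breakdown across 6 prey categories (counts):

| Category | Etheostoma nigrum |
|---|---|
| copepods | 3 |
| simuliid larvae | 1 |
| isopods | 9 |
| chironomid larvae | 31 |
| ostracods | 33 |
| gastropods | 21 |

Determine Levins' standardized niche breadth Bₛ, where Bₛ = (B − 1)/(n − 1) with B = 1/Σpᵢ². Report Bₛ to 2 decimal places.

0.54

Proportions for Etheostoma nigrum (n=98): 3/98=0.0306, 1/98=0.0102, 9/98=0.0918, 31/98=0.3163, 33/98=0.3367, 21/98=0.2143
Σpᵢ² = 0.0306² + 0.0102² + 0.0918² + 0.3163² + 0.3367² + 0.2143² = 0.000936 + 0.000104 + 0.008427 + 0.100046 + 0.113367 + 0.045924 = 0.268804
B = 1 / 0.268804 = 3.7202
Bₛ = (B − 1)/(n − 1) = (3.7202 − 1)/(6 − 1) = 2.7202/5 = 0.5440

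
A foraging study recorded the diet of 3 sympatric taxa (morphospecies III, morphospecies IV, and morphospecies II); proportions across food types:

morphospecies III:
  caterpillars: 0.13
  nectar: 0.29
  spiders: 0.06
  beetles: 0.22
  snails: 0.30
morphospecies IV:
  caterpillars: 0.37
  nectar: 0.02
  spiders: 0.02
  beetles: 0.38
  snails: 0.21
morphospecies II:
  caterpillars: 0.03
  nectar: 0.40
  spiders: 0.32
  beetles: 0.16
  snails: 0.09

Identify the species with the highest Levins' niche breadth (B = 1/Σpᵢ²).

morphospecies III

Σp_IIIᵢ² = 0.13² + 0.29² + 0.06² + 0.22² + 0.30² = 0.0169 + 0.0841 + 0.0036 + 0.0484 + 0.0900 = 0.2430
B_III = 1 / 0.2430 = 4.1152
Σp_IVᵢ² = 0.37² + 0.02² + 0.02² + 0.38² + 0.21² = 0.1369 + 0.0004 + 0.0004 + 0.1444 + 0.0441 = 0.3262
B_IV = 1 / 0.3262 = 3.0656
Σp_IIᵢ² = 0.03² + 0.40² + 0.32² + 0.16² + 0.09² = 0.0009 + 0.1600 + 0.1024 + 0.0256 + 0.0081 = 0.2970
B_II = 1 / 0.2970 = 3.3670
Highest B → broadest niche (most generalist): morphospecies III (B = 4.12).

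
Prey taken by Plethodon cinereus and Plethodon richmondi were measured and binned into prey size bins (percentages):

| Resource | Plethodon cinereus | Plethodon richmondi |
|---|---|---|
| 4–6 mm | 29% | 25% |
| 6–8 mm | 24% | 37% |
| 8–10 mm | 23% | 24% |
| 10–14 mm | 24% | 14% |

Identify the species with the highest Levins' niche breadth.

Convert percentages to proportions (divide by 100).
Σp_cineᵢ² = 0.29² + 0.24² + 0.23² + 0.24² = 0.0841 + 0.0576 + 0.0529 + 0.0576 = 0.2522
B_cine = 1 / 0.2522 = 3.9651
Σp_richᵢ² = 0.25² + 0.37² + 0.24² + 0.14² = 0.0625 + 0.1369 + 0.0576 + 0.0196 = 0.2766
B_rich = 1 / 0.2766 = 3.6153
Highest B → broadest niche (most generalist): Plethodon cinereus (B = 3.97).

Plethodon cinereus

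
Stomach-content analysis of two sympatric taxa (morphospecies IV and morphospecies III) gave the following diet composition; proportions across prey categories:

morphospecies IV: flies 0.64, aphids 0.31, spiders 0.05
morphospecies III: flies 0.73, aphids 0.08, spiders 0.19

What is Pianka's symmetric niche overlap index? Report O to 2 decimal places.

Σ p₁ᵢp₂ᵢ = 0.4672 + 0.0248 + 0.0095 = 0.5015
Σp_1ᵢ² = 0.64² + 0.31² + 0.05² = 0.4096 + 0.0961 + 0.0025 = 0.5082
Σp_2ᵢ² = 0.73² + 0.08² + 0.19² = 0.5329 + 0.0064 + 0.0361 = 0.5754
O = 0.5015 / √(0.5082 × 0.5754) = 0.5015 / 0.54076 = 0.9274

0.93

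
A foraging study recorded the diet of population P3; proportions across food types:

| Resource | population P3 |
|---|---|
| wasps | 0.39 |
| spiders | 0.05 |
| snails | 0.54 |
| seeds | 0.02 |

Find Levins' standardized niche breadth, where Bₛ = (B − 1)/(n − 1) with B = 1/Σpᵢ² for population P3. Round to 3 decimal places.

0.413

Σpᵢ² = 0.39² + 0.05² + 0.54² + 0.02² = 0.1521 + 0.0025 + 0.2916 + 0.0004 = 0.4466
B = 1 / 0.4466 = 2.23914
Bₛ = (B − 1)/(n − 1) = (2.23914 − 1)/(4 − 1) = 1.23914/3 = 0.41305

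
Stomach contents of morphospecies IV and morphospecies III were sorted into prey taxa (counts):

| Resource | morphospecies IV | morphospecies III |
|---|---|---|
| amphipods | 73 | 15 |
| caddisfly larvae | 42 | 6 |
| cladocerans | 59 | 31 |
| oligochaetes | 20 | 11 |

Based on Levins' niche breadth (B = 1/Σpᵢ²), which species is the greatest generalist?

morphospecies IV

Proportions for morphospecies IV (n=194): 73/194=0.3763, 42/194=0.2165, 59/194=0.3041, 20/194=0.1031
Proportions for morphospecies III (n=63): 15/63=0.2381, 6/63=0.0952, 31/63=0.4921, 11/63=0.1746
Σp_IVᵢ² = 0.3763² + 0.2165² + 0.3041² + 0.1031² = 0.141602 + 0.046872 + 0.092477 + 0.010630 = 0.291581
B_IV = 1 / 0.291581 = 3.4296
Σp_IIIᵢ² = 0.2381² + 0.0952² + 0.4921² + 0.1746² = 0.056692 + 0.009063 + 0.242162 + 0.030485 = 0.338402
B_III = 1 / 0.338402 = 2.9551
Highest B → broadest niche (most generalist): morphospecies IV (B = 3.43).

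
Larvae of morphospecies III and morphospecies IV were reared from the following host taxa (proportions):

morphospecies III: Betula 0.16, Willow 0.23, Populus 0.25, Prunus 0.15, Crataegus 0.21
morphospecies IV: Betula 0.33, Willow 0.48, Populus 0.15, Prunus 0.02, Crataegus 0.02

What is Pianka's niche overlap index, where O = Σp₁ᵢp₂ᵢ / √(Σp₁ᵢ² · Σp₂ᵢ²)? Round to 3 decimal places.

Σ p₁ᵢp₂ᵢ = 0.0528 + 0.1104 + 0.0375 + 0.0030 + 0.0042 = 0.2079
Σp_1ᵢ² = 0.16² + 0.23² + 0.25² + 0.15² + 0.21² = 0.0256 + 0.0529 + 0.0625 + 0.0225 + 0.0441 = 0.2076
Σp_2ᵢ² = 0.33² + 0.48² + 0.15² + 0.02² + 0.02² = 0.1089 + 0.2304 + 0.0225 + 0.0004 + 0.0004 = 0.3626
O = 0.2079 / √(0.2076 × 0.3626) = 0.2079 / 0.274364 = 0.75775

0.758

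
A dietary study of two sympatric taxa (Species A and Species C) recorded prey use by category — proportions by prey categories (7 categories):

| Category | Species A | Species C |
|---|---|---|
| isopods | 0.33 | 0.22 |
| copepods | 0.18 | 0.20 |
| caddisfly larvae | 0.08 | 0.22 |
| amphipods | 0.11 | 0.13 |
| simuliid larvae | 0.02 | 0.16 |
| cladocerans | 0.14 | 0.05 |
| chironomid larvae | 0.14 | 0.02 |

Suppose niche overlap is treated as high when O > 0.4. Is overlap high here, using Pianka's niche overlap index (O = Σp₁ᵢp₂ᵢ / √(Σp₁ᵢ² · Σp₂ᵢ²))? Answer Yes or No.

Yes

Σ p₁ᵢp₂ᵢ = 0.0726 + 0.0360 + 0.0176 + 0.0143 + 0.0032 + 0.0070 + 0.0028 = 0.1535
Σp_1ᵢ² = 0.33² + 0.18² + 0.08² + 0.11² + 0.02² + 0.14² + 0.14² = 0.1089 + 0.0324 + 0.0064 + 0.0121 + 0.0004 + 0.0196 + 0.0196 = 0.1994
Σp_2ᵢ² = 0.22² + 0.20² + 0.22² + 0.13² + 0.16² + 0.05² + 0.02² = 0.0484 + 0.0400 + 0.0484 + 0.0169 + 0.0256 + 0.0025 + 0.0004 = 0.1822
O = 0.1535 / √(0.1994 × 0.1822) = 0.1535 / 0.19061 = 0.8053
O = 0.8053 > 0.4 → Yes.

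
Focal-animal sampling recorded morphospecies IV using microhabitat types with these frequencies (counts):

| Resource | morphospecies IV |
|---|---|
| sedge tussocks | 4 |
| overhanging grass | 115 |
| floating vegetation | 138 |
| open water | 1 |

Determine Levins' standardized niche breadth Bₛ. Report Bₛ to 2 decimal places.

0.35

Proportions for morphospecies IV (n=258): 4/258=0.0155, 115/258=0.4457, 138/258=0.5349, 1/258=0.0039
Σpᵢ² = 0.0155² + 0.4457² + 0.5349² + 0.0039² = 0.000240 + 0.198648 + 0.286118 + 0.000015 = 0.485021
B = 1 / 0.485021 = 2.0618
Bₛ = (B − 1)/(n − 1) = (2.0618 − 1)/(4 − 1) = 1.0618/3 = 0.3539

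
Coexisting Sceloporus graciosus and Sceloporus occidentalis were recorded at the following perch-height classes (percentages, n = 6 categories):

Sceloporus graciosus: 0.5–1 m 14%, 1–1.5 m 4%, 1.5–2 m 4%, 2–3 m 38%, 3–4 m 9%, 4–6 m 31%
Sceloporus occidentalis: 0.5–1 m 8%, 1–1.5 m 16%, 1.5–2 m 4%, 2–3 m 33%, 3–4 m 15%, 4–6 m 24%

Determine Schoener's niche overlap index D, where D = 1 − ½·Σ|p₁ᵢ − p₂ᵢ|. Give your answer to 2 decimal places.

0.82

Convert percentages to proportions (divide by 100).
Σ|p₁ᵢ − p₂ᵢ| = 0.06 + 0.12 + 0.00 + 0.05 + 0.06 + 0.07 = 0.36
D = 1 − ½ × 0.36 = 1 − 0.180 = 0.8200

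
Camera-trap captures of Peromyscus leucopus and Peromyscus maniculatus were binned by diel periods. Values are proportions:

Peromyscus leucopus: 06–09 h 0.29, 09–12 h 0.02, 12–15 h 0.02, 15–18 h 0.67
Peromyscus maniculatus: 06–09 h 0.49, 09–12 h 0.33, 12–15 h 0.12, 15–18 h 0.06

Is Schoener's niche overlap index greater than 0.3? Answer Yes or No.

Yes

Σ|p₁ᵢ − p₂ᵢ| = 0.20 + 0.31 + 0.10 + 0.61 = 1.22
D = 1 − ½ × 1.22 = 1 − 0.610 = 0.3900
D = 0.3900 > 0.3 → Yes.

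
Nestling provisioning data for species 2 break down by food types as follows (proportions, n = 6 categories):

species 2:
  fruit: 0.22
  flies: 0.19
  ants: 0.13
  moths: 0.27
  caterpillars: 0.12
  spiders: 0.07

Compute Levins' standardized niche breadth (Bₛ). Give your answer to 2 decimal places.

0.83

Σpᵢ² = 0.22² + 0.19² + 0.13² + 0.27² + 0.12² + 0.07² = 0.0484 + 0.0361 + 0.0169 + 0.0729 + 0.0144 + 0.0049 = 0.1936
B = 1 / 0.1936 = 5.1653
Bₛ = (B − 1)/(n − 1) = (5.1653 − 1)/(6 − 1) = 4.1653/5 = 0.8331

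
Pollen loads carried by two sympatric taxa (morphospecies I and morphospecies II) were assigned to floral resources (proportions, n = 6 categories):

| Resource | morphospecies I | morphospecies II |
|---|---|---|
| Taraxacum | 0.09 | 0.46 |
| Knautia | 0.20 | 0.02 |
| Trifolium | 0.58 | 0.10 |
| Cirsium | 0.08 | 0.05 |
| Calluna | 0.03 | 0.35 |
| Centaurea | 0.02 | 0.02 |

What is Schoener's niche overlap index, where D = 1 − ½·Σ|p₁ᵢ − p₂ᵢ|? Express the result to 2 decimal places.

Σ|p₁ᵢ − p₂ᵢ| = 0.37 + 0.18 + 0.48 + 0.03 + 0.32 + 0.00 = 1.38
D = 1 − ½ × 1.38 = 1 − 0.690 = 0.3100

0.31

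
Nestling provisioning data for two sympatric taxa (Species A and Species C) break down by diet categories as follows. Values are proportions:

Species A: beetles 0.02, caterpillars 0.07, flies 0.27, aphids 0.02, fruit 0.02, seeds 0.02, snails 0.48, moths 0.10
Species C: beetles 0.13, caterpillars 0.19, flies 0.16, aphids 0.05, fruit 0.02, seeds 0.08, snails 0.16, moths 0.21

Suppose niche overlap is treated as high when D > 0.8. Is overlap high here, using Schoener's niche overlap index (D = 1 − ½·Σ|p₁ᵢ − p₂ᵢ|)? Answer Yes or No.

Σ|p₁ᵢ − p₂ᵢ| = 0.11 + 0.12 + 0.11 + 0.03 + 0.00 + 0.06 + 0.32 + 0.11 = 0.86
D = 1 − ½ × 0.86 = 1 − 0.430 = 0.5700
D = 0.5700 < 0.8 → No.

No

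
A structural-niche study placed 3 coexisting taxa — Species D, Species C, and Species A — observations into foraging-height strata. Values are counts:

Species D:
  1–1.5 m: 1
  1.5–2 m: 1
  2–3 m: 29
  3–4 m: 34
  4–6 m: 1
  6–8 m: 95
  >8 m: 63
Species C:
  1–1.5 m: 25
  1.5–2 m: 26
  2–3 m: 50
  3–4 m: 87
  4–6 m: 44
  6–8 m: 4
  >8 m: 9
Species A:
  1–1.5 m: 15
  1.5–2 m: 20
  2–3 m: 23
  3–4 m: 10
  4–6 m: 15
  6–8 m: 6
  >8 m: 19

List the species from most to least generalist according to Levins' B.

Species A > Species C > Species D

Proportions for Species D (n=224): 1/224=0.0045, 1/224=0.0045, 29/224=0.1295, 34/224=0.1518, 1/224=0.0045, 95/224=0.4241, 63/224=0.2813
Proportions for Species C (n=245): 25/245=0.1020, 26/245=0.1061, 50/245=0.2041, 87/245=0.3551, 44/245=0.1796, 4/245=0.0163, 9/245=0.0367
Proportions for Species A (n=108): 15/108=0.1389, 20/108=0.1852, 23/108=0.2130, 10/108=0.0926, 15/108=0.1389, 6/108=0.0556, 19/108=0.1759
Σp_Dᵢ² = 0.0045² + 0.0045² + 0.1295² + 0.1518² + 0.0045² + 0.4241² + 0.2813² = 0.000020 + 0.000020 + 0.016770 + 0.023043 + 0.000020 + 0.179861 + 0.079130 = 0.298864
B_D = 1 / 0.298864 = 3.3460
Σp_Cᵢ² = 0.1020² + 0.1061² + 0.2041² + 0.3551² + 0.1796² + 0.0163² + 0.0367² = 0.010404 + 0.011257 + 0.041657 + 0.126096 + 0.032256 + 0.000266 + 0.001347 = 0.223283
B_C = 1 / 0.223283 = 4.4786
Σp_Aᵢ² = 0.1389² + 0.1852² + 0.2130² + 0.0926² + 0.1389² + 0.0556² + 0.1759² = 0.019293 + 0.034299 + 0.045369 + 0.008575 + 0.019293 + 0.003091 + 0.030941 = 0.160861
B_A = 1 / 0.160861 = 6.2165
Ranking by B (broadest → narrowest): Species A (6.22) > Species C (4.48) > Species D (3.35)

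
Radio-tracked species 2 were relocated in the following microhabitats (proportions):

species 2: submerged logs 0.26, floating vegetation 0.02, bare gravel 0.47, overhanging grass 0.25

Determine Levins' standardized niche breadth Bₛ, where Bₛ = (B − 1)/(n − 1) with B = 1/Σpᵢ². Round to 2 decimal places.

0.62

Σpᵢ² = 0.26² + 0.02² + 0.47² + 0.25² = 0.0676 + 0.0004 + 0.2209 + 0.0625 = 0.3514
B = 1 / 0.3514 = 2.8458
Bₛ = (B − 1)/(n − 1) = (2.8458 − 1)/(4 − 1) = 1.8458/3 = 0.6153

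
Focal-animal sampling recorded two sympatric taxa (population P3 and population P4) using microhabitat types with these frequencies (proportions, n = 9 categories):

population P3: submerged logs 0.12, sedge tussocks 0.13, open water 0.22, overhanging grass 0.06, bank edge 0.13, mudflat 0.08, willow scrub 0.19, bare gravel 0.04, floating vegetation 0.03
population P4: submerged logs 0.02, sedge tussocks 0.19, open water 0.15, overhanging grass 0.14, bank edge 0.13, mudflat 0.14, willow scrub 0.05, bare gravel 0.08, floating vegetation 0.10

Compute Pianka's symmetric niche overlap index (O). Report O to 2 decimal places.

Σ p₁ᵢp₂ᵢ = 0.0024 + 0.0247 + 0.0330 + 0.0084 + 0.0169 + 0.0112 + 0.0095 + 0.0032 + 0.0030 = 0.1123
Σp_1ᵢ² = 0.12² + 0.13² + 0.22² + 0.06² + 0.13² + 0.08² + 0.19² + 0.04² + 0.03² = 0.0144 + 0.0169 + 0.0484 + 0.0036 + 0.0169 + 0.0064 + 0.0361 + 0.0016 + 0.0009 = 0.1452
Σp_2ᵢ² = 0.02² + 0.19² + 0.15² + 0.14² + 0.13² + 0.14² + 0.05² + 0.08² + 0.10² = 0.0004 + 0.0361 + 0.0225 + 0.0196 + 0.0169 + 0.0196 + 0.0025 + 0.0064 + 0.0100 = 0.1340
O = 0.1123 / √(0.1452 × 0.1340) = 0.1123 / 0.13949 = 0.8051

0.81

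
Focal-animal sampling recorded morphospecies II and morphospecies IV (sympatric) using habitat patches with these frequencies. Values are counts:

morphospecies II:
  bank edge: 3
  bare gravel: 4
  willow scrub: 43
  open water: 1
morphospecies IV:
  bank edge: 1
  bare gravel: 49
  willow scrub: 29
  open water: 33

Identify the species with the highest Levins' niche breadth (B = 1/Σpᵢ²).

morphospecies IV

Proportions for morphospecies II (n=51): 3/51=0.0588, 4/51=0.0784, 43/51=0.8431, 1/51=0.0196
Proportions for morphospecies IV (n=112): 1/112=0.0089, 49/112=0.4375, 29/112=0.2589, 33/112=0.2946
Σp_IIᵢ² = 0.0588² + 0.0784² + 0.8431² + 0.0196² = 0.003457 + 0.006147 + 0.710818 + 0.000384 = 0.720806
B_II = 1 / 0.720806 = 1.3873
Σp_IVᵢ² = 0.0089² + 0.4375² + 0.2589² + 0.2946² = 0.000079 + 0.191406 + 0.067029 + 0.086789 = 0.345303
B_IV = 1 / 0.345303 = 2.8960
Highest B → broadest niche (most generalist): morphospecies IV (B = 2.90).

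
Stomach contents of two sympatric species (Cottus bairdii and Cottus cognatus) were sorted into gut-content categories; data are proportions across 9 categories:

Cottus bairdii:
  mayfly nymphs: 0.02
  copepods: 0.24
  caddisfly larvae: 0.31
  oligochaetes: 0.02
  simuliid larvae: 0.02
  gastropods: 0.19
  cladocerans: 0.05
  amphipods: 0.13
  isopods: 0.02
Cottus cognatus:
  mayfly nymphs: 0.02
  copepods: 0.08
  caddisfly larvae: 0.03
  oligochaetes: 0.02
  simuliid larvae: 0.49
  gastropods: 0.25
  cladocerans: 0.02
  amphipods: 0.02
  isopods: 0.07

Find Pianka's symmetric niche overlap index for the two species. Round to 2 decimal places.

0.35

Σ p₁ᵢp₂ᵢ = 0.0004 + 0.0192 + 0.0093 + 0.0004 + 0.0098 + 0.0475 + 0.0010 + 0.0026 + 0.0014 = 0.0916
Σp_1ᵢ² = 0.02² + 0.24² + 0.31² + 0.02² + 0.02² + 0.19² + 0.05² + 0.13² + 0.02² = 0.0004 + 0.0576 + 0.0961 + 0.0004 + 0.0004 + 0.0361 + 0.0025 + 0.0169 + 0.0004 = 0.2108
Σp_2ᵢ² = 0.02² + 0.08² + 0.03² + 0.02² + 0.49² + 0.25² + 0.02² + 0.02² + 0.07² = 0.0004 + 0.0064 + 0.0009 + 0.0004 + 0.2401 + 0.0625 + 0.0004 + 0.0004 + 0.0049 = 0.3164
O = 0.0916 / √(0.2108 × 0.3164) = 0.0916 / 0.25826 = 0.3547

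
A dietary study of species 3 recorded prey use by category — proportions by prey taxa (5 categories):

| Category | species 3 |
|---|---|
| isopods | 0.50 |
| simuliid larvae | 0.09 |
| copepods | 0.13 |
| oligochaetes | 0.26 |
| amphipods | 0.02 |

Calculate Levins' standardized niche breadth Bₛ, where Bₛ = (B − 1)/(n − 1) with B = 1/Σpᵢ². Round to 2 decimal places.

0.48

Σpᵢ² = 0.50² + 0.09² + 0.13² + 0.26² + 0.02² = 0.2500 + 0.0081 + 0.0169 + 0.0676 + 0.0004 = 0.3430
B = 1 / 0.3430 = 2.9155
Bₛ = (B − 1)/(n − 1) = (2.9155 − 1)/(5 − 1) = 1.9155/4 = 0.4789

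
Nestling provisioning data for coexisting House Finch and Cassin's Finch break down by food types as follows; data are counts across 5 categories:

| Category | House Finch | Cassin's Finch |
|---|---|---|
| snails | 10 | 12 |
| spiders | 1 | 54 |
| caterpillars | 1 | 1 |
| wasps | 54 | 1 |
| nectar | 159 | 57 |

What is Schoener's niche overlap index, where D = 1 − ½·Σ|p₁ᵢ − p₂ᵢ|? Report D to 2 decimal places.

Proportions for House Finch (n=225): 10/225=0.0444, 1/225=0.0044, 1/225=0.0044, 54/225=0.2400, 159/225=0.7067
Proportions for Cassin's Finch (n=125): 12/125=0.0960, 54/125=0.4320, 1/125=0.0080, 1/125=0.0080, 57/125=0.4560
Σ|p₁ᵢ − p₂ᵢ| = 0.0516 + 0.4276 + 0.0036 + 0.2320 + 0.2507 = 0.9655
D = 1 − ½ × 0.9655 = 1 − 0.48275 = 0.51725

0.52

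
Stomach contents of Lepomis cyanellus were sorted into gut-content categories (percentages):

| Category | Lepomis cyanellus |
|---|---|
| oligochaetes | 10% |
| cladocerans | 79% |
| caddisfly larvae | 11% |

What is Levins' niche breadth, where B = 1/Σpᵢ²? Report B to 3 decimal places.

Convert percentages to proportions (divide by 100).
Σpᵢ² = 0.10² + 0.79² + 0.11² = 0.0100 + 0.6241 + 0.0121 = 0.6462
B = 1 / 0.6462 = 1.54751

1.548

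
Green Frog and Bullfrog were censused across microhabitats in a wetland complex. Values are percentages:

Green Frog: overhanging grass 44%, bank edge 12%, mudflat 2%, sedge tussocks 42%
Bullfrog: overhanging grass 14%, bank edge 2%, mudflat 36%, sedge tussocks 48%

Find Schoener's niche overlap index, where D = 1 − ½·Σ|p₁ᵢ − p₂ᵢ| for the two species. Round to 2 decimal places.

Convert percentages to proportions (divide by 100).
Σ|p₁ᵢ − p₂ᵢ| = 0.30 + 0.10 + 0.34 + 0.06 = 0.80
D = 1 − ½ × 0.80 = 1 − 0.400 = 0.6000

0.60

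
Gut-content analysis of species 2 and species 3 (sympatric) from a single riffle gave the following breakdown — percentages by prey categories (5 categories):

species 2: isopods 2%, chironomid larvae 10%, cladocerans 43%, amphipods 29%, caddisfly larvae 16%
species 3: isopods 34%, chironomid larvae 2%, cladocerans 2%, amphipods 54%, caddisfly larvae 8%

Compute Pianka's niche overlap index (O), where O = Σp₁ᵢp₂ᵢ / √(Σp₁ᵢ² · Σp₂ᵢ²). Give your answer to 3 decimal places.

Convert percentages to proportions (divide by 100).
Σ p₁ᵢp₂ᵢ = 0.0068 + 0.0020 + 0.0086 + 0.1566 + 0.0128 = 0.1868
Σp_1ᵢ² = 0.02² + 0.10² + 0.43² + 0.29² + 0.16² = 0.0004 + 0.0100 + 0.1849 + 0.0841 + 0.0256 = 0.3050
Σp_2ᵢ² = 0.34² + 0.02² + 0.02² + 0.54² + 0.08² = 0.1156 + 0.0004 + 0.0004 + 0.2916 + 0.0064 = 0.4144
O = 0.1868 / √(0.3050 × 0.4144) = 0.1868 / 0.355517 = 0.52543

0.525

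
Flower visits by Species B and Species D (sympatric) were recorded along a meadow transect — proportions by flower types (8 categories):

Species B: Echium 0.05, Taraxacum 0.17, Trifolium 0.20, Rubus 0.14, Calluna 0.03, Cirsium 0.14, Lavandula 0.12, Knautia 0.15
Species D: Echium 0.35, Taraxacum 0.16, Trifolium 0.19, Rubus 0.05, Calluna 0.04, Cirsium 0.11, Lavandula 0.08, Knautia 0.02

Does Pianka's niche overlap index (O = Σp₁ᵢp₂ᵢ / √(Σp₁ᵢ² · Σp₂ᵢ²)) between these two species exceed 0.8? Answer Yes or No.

No

Σ p₁ᵢp₂ᵢ = 0.0175 + 0.0272 + 0.0380 + 0.0070 + 0.0012 + 0.0154 + 0.0096 + 0.0030 = 0.1189
Σp_1ᵢ² = 0.05² + 0.17² + 0.20² + 0.14² + 0.03² + 0.14² + 0.12² + 0.15² = 0.0025 + 0.0289 + 0.0400 + 0.0196 + 0.0009 + 0.0196 + 0.0144 + 0.0225 = 0.1484
Σp_2ᵢ² = 0.35² + 0.16² + 0.19² + 0.05² + 0.04² + 0.11² + 0.08² + 0.02² = 0.1225 + 0.0256 + 0.0361 + 0.0025 + 0.0016 + 0.0121 + 0.0064 + 0.0004 = 0.2072
O = 0.1189 / √(0.1484 × 0.2072) = 0.1189 / 0.17535 = 0.6781
O = 0.6781 < 0.8 → No.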